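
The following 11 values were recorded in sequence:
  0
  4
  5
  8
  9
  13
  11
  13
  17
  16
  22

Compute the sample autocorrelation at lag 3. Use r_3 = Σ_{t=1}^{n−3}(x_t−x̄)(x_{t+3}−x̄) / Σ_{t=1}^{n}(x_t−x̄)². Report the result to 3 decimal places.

Mean x̄ = (0 + 4 + 5 + 8 + 9 + 13 + 11 + 13 + 17 + 16 + 22)/11 = 10.7273
Numerator Σ_{t=1}^{8}(x_t−x̄)(x_{t+3}−x̄) = 64.5041
Denominator Σ(x_t−x̄)² = 408.1818
r_3 = 64.5041 / 408.1818 = 0.158

0.158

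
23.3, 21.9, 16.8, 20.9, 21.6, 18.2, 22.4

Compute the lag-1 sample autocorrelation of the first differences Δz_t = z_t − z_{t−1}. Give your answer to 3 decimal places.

First differences Δz: -1.4, -5.1, 4.1, 0.7, -3.4, 4.2
Mean of differences = -0.1500
Numerator Σ(Δz_t−Δz̄)(Δz_{t+1}−Δz̄) = -28.1375
Denominator Σ(Δz_t−Δz̄)² = 74.3350
r_1(Δz) = -28.1375 / 74.3350 = -0.379

-0.379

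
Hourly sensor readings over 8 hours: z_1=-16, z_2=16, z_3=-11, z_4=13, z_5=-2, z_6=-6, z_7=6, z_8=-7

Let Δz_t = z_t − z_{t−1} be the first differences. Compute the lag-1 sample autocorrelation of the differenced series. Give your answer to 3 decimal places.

First differences Δz: 32, -27, 24, -15, -4, 12, -13
Mean of differences = 1.2857
Numerator Σ(Δz_t−Δz̄)(Δz_{t+1}−Δz̄) = -2004.7959
Denominator Σ(Δz_t−Δz̄)² = 2871.4286
r_1(Δz) = -2004.7959 / 2871.4286 = -0.698

-0.698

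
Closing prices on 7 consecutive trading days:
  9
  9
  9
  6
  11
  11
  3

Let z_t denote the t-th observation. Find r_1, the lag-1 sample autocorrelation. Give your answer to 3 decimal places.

Mean z̄ = (9 + 9 + 9 + 6 + 11 + 11 + 3)/7 = 8.2857
Numerator Σ_{t=1}^{6}(z_t−z̄)(z_{t+1}−z̄) = -13.7959
Denominator Σ(z_t−z̄)² = 49.4286
r_1 = -13.7959 / 49.4286 = -0.279

-0.279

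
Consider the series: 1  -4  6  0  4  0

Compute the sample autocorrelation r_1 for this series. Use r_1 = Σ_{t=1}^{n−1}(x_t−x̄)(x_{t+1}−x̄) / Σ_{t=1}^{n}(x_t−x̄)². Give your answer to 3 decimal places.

-0.598

Mean x̄ = (1 − 4 + 6 + 0 + 4 + 0)/6 = 1.1667
Deviations from mean: -0.1667, -5.1667, 4.8333, -1.1667, 2.8333, -1.1667
Numerator Σ_{t=1}^{5}(x_t−x̄)(x_{t+1}−x̄) = -36.3611
Denominator Σ(x_t−x̄)² = 60.8333
r_1 = -36.3611 / 60.8333 = -0.598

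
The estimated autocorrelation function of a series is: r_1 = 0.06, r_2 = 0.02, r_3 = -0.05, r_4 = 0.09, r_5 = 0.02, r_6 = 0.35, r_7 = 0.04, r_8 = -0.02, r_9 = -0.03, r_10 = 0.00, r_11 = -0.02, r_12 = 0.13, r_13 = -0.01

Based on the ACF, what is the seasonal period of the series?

6

The largest autocorrelation is r_6 = 0.35; the remaining lags stay at or below 0.13.
The dominant spike at lag 6 indicates a seasonal period of 6.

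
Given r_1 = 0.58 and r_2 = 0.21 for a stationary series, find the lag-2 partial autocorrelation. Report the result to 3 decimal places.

φ_{22} = (r_2 − r_1²) / (1 − r_1²)
r_1² = (0.58)² = 0.3364
Numerator = 0.21 − 0.3364 = -0.1264; denominator = 1 − 0.3364 = 0.6636
φ_{22} = -0.1264 / 0.6636 = -0.190

-0.190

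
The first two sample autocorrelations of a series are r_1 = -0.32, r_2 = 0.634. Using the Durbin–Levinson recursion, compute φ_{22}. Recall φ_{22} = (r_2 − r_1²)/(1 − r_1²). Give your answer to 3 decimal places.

φ_{22} = (r_2 − r_1²) / (1 − r_1²)
r_1² = (-0.32)² = 0.1024
Numerator = 0.634 − 0.1024 = 0.5316; denominator = 1 − 0.1024 = 0.8976
φ_{22} = 0.5316 / 0.8976 = 0.592

0.592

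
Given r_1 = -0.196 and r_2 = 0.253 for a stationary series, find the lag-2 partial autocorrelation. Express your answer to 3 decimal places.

φ_{22} = (r_2 − r_1²) / (1 − r_1²)
r_1² = (-0.196)² = 0.038416
Numerator = 0.253 − 0.0384 = 0.2146; denominator = 1 − 0.0384 = 0.9616
φ_{22} = 0.2146 / 0.9616 = 0.223

0.223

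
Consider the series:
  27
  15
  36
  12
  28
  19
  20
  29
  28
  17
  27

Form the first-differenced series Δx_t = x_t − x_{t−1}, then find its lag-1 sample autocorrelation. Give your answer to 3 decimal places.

First differences Δx: -12, 21, -24, 16, -9, 1, 9, -1, -11, 10
Mean of differences = 0.0000
Numerator Σ(Δx_t−Δx̄)(Δx_{t+1}−Δx̄) = -1392.0000
Denominator Σ(Δx_t−Δx̄)² = 1802.0000
r_1(Δx) = -1392.0000 / 1802.0000 = -0.772

-0.772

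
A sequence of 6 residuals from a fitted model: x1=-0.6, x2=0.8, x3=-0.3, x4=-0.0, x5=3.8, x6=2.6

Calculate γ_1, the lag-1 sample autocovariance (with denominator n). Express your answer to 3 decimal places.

Mean x̄ = (-0.6 + 0.8 − 0.3 − 0.0 + 3.8 + 2.6)/6 = 1.0500
Deviations: -1.6500, -0.2500, -1.3500, -1.0500, 2.7500, 1.5500
Σ_{t=1}^{5}(x_t−x̄)(x_{t+1}−x̄) = 3.5425
γ_1 = 3.5425 / 6 = 0.590

0.590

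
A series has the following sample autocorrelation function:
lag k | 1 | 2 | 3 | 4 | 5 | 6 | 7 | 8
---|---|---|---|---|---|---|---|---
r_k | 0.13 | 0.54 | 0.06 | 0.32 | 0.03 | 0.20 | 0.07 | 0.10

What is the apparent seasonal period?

2

The largest autocorrelation is r_2 = 0.54, with weaker echoes at lags 4 (0.32) and 6 (0.20); the remaining lags stay at or below 0.13.
The dominant spike at lag 2 indicates a seasonal period of 2.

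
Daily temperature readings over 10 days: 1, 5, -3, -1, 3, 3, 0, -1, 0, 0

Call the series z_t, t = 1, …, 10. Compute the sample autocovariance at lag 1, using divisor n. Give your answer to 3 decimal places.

-0.569

Mean z̄ = (1 + 5 − 3 − 1 + 3 + 3 + 0 − 1 + 0 + 0)/10 = 0.7000
Σ_{t=1}^{9}(z_t−z̄)(z_{t+1}−z̄) = -5.6900
γ_1 = -5.6900 / 10 = -0.569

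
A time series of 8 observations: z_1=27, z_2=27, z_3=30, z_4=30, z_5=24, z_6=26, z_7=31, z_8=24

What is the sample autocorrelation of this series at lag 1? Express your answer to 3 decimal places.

-0.297

Mean z̄ = (27 + 27 + 30 + 30 + 24 + 26 + 31 + 24)/8 = 27.3750
Deviations from mean: -0.3750, -0.3750, 2.6250, 2.6250, -3.3750, -1.3750, 3.6250, -3.3750
Σ(z_t−z̄)(z_{t+1}−z̄) = (0.1406) + (-0.9844) + (6.8906) + (-8.8594) + (4.6406) + (-4.9844) + (-12.2344) = -15.3906
Denominator Σ(z_t−z̄)² = 51.8750
r_1 = -15.3906 / 51.8750 = -0.297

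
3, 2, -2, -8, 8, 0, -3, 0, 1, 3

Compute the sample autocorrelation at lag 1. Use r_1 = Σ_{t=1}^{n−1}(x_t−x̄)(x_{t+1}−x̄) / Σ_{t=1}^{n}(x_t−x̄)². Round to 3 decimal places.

-0.261

Mean x̄ = (3 + 2 − 2 − 8 + 8 + 0 − 3 + 0 + 1 + 3)/10 = 0.4000
Numerator Σ_{t=1}^{9}(x_t−x̄)(x_{t+1}−x̄) = -42.3600
Denominator Σ(x_t−x̄)² = 162.4000
r_1 = -42.3600 / 162.4000 = -0.261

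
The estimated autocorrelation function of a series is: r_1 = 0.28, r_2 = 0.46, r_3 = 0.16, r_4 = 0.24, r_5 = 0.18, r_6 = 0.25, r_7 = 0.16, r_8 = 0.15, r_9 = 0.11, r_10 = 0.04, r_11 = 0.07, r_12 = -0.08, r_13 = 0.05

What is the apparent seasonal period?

2

The largest autocorrelation is r_2 = 0.46; the remaining lags stay at or below 0.28.
The dominant spike at lag 2 indicates a seasonal period of 2.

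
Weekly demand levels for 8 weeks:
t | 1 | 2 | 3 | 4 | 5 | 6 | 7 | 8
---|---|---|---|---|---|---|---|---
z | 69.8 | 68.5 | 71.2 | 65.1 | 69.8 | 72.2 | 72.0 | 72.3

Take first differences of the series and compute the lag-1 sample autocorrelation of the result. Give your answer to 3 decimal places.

-0.536

First differences Δz: -1.3, 2.7, -6.1, 4.7, 2.4, -0.2, 0.3
Mean of differences = 0.3571
Numerator Σ(Δz_t−Δz̄)(Δz_{t+1}−Δz̄) = -39.2876
Denominator Σ(Δz_t−Δz̄)² = 73.2771
r_1(Δz) = -39.2876 / 73.2771 = -0.536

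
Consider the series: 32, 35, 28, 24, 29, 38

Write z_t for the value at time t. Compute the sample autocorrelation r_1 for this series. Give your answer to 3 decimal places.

0.102

Mean z̄ = (32 + 35 + 28 + 24 + 29 + 38)/6 = 31.0000
Deviations from mean: 1.0000, 4.0000, -3.0000, -7.0000, -2.0000, 7.0000
Σ(z_t−z̄)(z_{t+1}−z̄) = (4.0000) + (-12.0000) + (21.0000) + (14.0000) + (-14.0000) = 13.0000
Denominator Σ(z_t−z̄)² = 128.0000
r_1 = 13.0000 / 128.0000 = 0.102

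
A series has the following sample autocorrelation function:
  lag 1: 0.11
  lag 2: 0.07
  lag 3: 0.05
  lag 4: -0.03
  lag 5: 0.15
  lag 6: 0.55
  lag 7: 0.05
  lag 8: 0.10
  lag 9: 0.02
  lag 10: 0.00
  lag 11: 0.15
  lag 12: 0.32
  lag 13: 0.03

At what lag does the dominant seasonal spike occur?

6

The largest autocorrelation is r_6 = 0.55, with a weaker echo at lag 12 (0.32); the remaining lags stay at or below 0.15.
The dominant spike at lag 6 indicates a seasonal period of 6.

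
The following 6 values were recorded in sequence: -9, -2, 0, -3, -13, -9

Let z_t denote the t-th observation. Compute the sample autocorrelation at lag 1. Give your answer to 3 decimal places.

0.234

Mean z̄ = (-9 − 2 + 0 − 3 − 13 − 9)/6 = -6.0000
Deviations from mean: -3.0000, 4.0000, 6.0000, 3.0000, -7.0000, -3.0000
Σ(z_t−z̄)(z_{t+1}−z̄) = (-12.0000) + (24.0000) + (18.0000) + (-21.0000) + (21.0000) = 30.0000
Denominator Σ(z_t−z̄)² = 128.0000
r_1 = 30.0000 / 128.0000 = 0.234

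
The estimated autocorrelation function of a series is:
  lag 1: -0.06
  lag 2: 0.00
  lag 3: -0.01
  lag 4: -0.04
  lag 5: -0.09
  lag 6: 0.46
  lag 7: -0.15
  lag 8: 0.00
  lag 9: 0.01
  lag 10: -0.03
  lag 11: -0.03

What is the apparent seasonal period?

6

The largest autocorrelation is r_6 = 0.46; the remaining lags stay at or below 0.01.
The dominant spike at lag 6 indicates a seasonal period of 6.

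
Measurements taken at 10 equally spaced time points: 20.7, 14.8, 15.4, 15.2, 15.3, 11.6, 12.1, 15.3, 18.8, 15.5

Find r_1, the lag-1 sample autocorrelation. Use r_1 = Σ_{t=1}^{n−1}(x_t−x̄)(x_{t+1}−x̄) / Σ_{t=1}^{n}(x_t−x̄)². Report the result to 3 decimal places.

Mean x̄ = (20.7 + 14.8 + 15.4 + 15.2 + 15.3 + 11.6 + 12.1 + 15.3 + 18.8 + 15.5)/10 = 15.4700
Numerator Σ_{t=1}^{9}(x_t−x̄)(x_{t+1}−x̄) = 10.4141
Denominator Σ(x_t−x̄)² = 65.3610
r_1 = 10.4141 / 65.3610 = 0.159

0.159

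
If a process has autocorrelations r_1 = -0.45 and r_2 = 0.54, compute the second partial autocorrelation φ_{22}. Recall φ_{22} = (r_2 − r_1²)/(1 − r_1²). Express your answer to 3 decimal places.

φ_{22} = (r_2 − r_1²) / (1 − r_1²)
r_1² = (-0.45)² = 0.2025
Numerator = 0.54 − 0.2025 = 0.3375; denominator = 1 − 0.2025 = 0.7975
φ_{22} = 0.3375 / 0.7975 = 0.423

0.423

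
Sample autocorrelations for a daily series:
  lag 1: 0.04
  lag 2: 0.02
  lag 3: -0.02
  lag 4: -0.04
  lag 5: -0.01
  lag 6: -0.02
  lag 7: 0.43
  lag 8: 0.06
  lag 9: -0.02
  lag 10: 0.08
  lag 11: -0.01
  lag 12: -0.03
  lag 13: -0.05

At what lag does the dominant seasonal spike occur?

The largest autocorrelation is r_7 = 0.43; the remaining lags stay at or below 0.08.
The dominant spike at lag 7 indicates a seasonal period of 7.

7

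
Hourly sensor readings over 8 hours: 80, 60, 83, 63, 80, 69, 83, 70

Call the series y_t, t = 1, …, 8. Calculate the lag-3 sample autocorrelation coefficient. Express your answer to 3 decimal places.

Mean ȳ = (80 + 60 + 83 + 63 + 80 + 69 + 83 + 70)/8 = 73.5000
Deviations from mean: 6.5000, -13.5000, 9.5000, -10.5000, 6.5000, -4.5000, 9.5000, -3.5000
Numerator Σ_{t=1}^{5}(y_t−ȳ)(y_{t+3}−ȳ) = -321.2500
Denominator Σ(y_t−ȳ)² = 590.0000
r_3 = -321.2500 / 590.0000 = -0.544

-0.544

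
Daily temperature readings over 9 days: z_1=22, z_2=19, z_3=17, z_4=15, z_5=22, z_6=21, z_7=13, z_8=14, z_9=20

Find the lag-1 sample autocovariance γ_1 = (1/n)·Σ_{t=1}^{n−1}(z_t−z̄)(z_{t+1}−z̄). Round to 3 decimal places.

0.394

Mean z̄ = (22 + 19 + 17 + 15 + 22 + 21 + 13 + 14 + 20)/9 = 18.1111
Σ_{t=1}^{8}(z_t−z̄)(z_{t+1}−z̄) = 3.5432
γ_1 = 3.5432 / 9 = 0.394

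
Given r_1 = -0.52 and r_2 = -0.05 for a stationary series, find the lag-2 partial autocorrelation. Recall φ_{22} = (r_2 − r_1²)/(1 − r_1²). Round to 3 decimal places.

-0.439

φ_{22} = (r_2 − r_1²) / (1 − r_1²)
r_1² = (-0.52)² = 0.2704
Numerator = -0.05 − 0.2704 = -0.3204; denominator = 1 − 0.2704 = 0.7296
φ_{22} = -0.3204 / 0.7296 = -0.439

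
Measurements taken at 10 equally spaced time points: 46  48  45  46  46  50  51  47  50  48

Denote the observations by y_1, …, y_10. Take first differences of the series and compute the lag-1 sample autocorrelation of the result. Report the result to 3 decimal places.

-0.462

First differences Δy: 2, -3, 1, 0, 4, 1, -4, 3, -2
Mean of differences = 0.2222
Numerator Σ(Δy_t−Δȳ)(Δy_{t+1}−Δȳ) = -27.4938
Denominator Σ(Δy_t−Δȳ)² = 59.5556
r_1(Δy) = -27.4938 / 59.5556 = -0.462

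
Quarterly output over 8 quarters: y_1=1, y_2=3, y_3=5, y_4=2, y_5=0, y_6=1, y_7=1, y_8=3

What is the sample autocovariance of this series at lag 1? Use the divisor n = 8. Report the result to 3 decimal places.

0.500

Mean ȳ = (1 + 3 + 5 + 2 + 0 + 1 + 1 + 3)/8 = 2.0000
Deviations: -1.0000, 1.0000, 3.0000, 0.0000, -2.0000, -1.0000, -1.0000, 1.0000
Σ_{t=1}^{7}(y_t−ȳ)(y_{t+1}−ȳ) = 4.0000
γ_1 = 4.0000 / 8 = 0.500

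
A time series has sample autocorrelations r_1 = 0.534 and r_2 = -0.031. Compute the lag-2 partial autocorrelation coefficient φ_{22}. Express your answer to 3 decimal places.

-0.442

φ_{22} = (r_2 − r_1²) / (1 − r_1²)
r_1² = (0.534)² = 0.285156
Numerator = -0.031 − 0.2852 = -0.3162; denominator = 1 − 0.2852 = 0.7148
φ_{22} = -0.3162 / 0.7148 = -0.442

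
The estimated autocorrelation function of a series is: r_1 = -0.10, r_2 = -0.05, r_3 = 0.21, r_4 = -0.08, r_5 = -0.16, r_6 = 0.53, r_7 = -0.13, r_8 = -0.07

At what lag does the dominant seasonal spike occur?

6

The largest autocorrelation is r_6 = 0.53; the remaining lags stay at or below 0.21.
The dominant spike at lag 6 indicates a seasonal period of 6.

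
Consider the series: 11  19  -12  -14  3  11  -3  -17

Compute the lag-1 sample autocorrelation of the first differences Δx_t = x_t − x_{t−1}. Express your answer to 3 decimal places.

First differences Δx: 8, -31, -2, 17, 8, -14, -14
Mean of differences = -4.0000
Numerator Σ(Δx_t−Δx̄)(Δx_{t+1}−Δx̄) = -104.0000
Denominator Σ(Δx_t−Δx̄)² = 1662.0000
r_1(Δx) = -104.0000 / 1662.0000 = -0.063

-0.063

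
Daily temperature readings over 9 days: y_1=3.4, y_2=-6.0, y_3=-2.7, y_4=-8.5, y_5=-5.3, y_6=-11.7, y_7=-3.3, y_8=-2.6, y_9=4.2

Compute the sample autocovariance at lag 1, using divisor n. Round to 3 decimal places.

Mean ȳ = (3.4 − 6.0 − 2.7 − 8.5 − 5.3 − 11.7 − 3.3 − 2.6 + 4.2)/9 = -3.6111
Σ_{t=1}^{8}(y_t−ȳ)(y_{t+1}−ȳ) = 4.2343
γ_1 = 4.2343 / 9 = 0.470

0.470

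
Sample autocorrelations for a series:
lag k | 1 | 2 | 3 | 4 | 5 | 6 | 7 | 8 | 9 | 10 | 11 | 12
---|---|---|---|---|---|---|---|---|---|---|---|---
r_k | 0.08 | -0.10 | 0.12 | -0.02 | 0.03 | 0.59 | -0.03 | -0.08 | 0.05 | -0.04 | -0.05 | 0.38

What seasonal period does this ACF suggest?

6

The largest autocorrelation is r_6 = 0.59, with a weaker echo at lag 12 (0.38); the remaining lags stay at or below 0.12.
The dominant spike at lag 6 indicates a seasonal period of 6.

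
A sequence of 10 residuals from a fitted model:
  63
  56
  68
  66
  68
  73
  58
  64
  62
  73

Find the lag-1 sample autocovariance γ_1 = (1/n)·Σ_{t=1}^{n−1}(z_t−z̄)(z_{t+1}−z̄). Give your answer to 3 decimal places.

-4.851

Mean z̄ = (63 + 56 + 68 + 66 + 68 + 73 + 58 + 64 + 62 + 73)/10 = 65.1000
Σ_{t=1}^{9}(z_t−z̄)(z_{t+1}−z̄) = -48.5100
γ_1 = -48.5100 / 10 = -4.851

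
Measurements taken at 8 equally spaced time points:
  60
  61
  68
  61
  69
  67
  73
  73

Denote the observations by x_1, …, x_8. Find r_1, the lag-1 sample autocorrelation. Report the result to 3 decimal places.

0.267

Mean x̄ = (60 + 61 + 68 + 61 + 69 + 67 + 73 + 73)/8 = 66.5000
Deviations from mean: -6.5000, -5.5000, 1.5000, -5.5000, 2.5000, 0.5000, 6.5000, 6.5000
Numerator Σ_{t=1}^{7}(x_t−x̄)(x_{t+1}−x̄) = 52.2500
Denominator Σ(x_t−x̄)² = 196.0000
r_1 = 52.2500 / 196.0000 = 0.267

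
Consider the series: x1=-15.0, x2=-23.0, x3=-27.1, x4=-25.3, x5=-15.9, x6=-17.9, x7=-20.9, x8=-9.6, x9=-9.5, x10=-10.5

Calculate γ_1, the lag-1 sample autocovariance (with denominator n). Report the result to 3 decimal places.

Mean x̄ = (-15.0 − 23.0 − 27.1 − 25.3 − 15.9 − 17.9 − 20.9 − 9.6 − 9.5 − 10.5)/10 = -17.4700
Σ_{t=1}^{9}(x_t−x̄)(x_{t+1}−x̄) = 194.7851
γ_1 = 194.7851 / 10 = 19.479

19.479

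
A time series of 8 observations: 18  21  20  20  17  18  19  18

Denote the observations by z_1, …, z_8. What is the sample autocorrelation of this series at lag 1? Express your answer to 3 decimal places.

Mean z̄ = (18 + 21 + 20 + 20 + 17 + 18 + 19 + 18)/8 = 18.8750
Numerator Σ_{t=1}^{7}(z_t−z̄)(z_{t+1}−z̄) = 1.1094
Denominator Σ(z_t−z̄)² = 12.8750
r_1 = 1.1094 / 12.8750 = 0.086

0.086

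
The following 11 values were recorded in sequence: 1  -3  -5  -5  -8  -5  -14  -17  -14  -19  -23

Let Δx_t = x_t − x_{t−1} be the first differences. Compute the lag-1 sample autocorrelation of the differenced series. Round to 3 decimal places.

-0.408

First differences Δx: -4, -2, 0, -3, 3, -9, -3, 3, -5, -4
Mean of differences = -2.4000
Numerator Σ(Δx_t−Δx̄)(Δx_{t+1}−Δx̄) = -49.1600
Denominator Σ(Δx_t−Δx̄)² = 120.4000
r_1(Δx) = -49.1600 / 120.4000 = -0.408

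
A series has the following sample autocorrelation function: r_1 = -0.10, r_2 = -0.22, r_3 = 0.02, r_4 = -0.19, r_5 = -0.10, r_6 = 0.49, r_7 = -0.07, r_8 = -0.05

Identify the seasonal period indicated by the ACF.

6

The largest autocorrelation is r_6 = 0.49; the remaining lags stay at or below 0.02.
The dominant spike at lag 6 indicates a seasonal period of 6.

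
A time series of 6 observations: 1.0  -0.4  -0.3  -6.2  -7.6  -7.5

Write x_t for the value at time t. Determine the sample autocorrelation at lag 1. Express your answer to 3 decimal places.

0.532

Mean x̄ = (1.0 − 0.4 − 0.3 − 6.2 − 7.6 − 7.5)/6 = -3.5000
Numerator Σ_{t=1}^{5}(x_t−x̄)(x_{t+1}−x̄) = 42.7000
Denominator Σ(x_t−x̄)² = 80.2000
r_1 = 42.7000 / 80.2000 = 0.532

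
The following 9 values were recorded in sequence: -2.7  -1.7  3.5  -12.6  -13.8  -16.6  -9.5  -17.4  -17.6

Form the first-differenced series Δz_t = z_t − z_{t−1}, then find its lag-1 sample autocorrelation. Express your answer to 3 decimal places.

First differences Δz: 1.0, 5.2, -16.1, -1.2, -2.8, 7.1, -7.9, -0.2
Mean of differences = -1.8625
Numerator Σ(Δz_t−Δz̄)(Δz_{t+1}−Δz̄) = -162.9402
Denominator Σ(Δz_t−Δz̄)² = 381.6388
r_1(Δz) = -162.9402 / 381.6388 = -0.427

-0.427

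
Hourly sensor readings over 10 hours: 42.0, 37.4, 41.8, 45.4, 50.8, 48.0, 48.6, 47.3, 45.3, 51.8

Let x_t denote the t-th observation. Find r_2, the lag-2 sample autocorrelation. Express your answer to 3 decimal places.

0.126

Mean x̄ = (42.0 + 37.4 + 41.8 + 45.4 + 50.8 + 48.0 + 48.6 + 47.3 + 45.3 + 51.8)/10 = 45.8400
Numerator Σ_{t=1}^{8}(x_t−x̄)(x_{t+2}−x̄) = 22.2928
Denominator Σ(x_t−x̄)² = 177.3240
r_2 = 22.2928 / 177.3240 = 0.126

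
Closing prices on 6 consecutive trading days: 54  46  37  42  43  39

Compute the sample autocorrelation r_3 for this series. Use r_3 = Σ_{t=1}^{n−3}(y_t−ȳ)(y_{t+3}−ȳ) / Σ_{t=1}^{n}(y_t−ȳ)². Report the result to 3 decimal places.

0.067

Mean ȳ = (54 + 46 + 37 + 42 + 43 + 39)/6 = 43.5000
Deviations from mean: 10.5000, 2.5000, -6.5000, -1.5000, -0.5000, -4.5000
Numerator Σ_{t=1}^{3}(y_t−ȳ)(y_{t+3}−ȳ) = 12.2500
Denominator Σ(y_t−ȳ)² = 181.5000
r_3 = 12.2500 / 181.5000 = 0.067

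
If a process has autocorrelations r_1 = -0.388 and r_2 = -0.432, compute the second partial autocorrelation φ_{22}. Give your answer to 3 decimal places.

φ_{22} = (r_2 − r_1²) / (1 − r_1²)
r_1² = (-0.388)² = 0.150544
Numerator = -0.432 − 0.1505 = -0.5825; denominator = 1 − 0.1505 = 0.8495
φ_{22} = -0.5825 / 0.8495 = -0.686

-0.686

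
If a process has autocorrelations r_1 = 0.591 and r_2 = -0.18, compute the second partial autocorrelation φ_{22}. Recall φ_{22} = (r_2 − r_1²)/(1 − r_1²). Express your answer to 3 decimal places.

-0.813

φ_{22} = (r_2 − r_1²) / (1 − r_1²)
r_1² = (0.591)² = 0.349281
Numerator = -0.18 − 0.3493 = -0.5293; denominator = 1 − 0.3493 = 0.6507
φ_{22} = -0.5293 / 0.6507 = -0.813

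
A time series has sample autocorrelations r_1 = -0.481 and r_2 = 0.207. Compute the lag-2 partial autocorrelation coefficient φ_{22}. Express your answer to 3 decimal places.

-0.032

φ_{22} = (r_2 − r_1²) / (1 − r_1²)
r_1² = (-0.481)² = 0.231361
Numerator = 0.207 − 0.2314 = -0.0244; denominator = 1 − 0.2314 = 0.7686
φ_{22} = -0.0244 / 0.7686 = -0.032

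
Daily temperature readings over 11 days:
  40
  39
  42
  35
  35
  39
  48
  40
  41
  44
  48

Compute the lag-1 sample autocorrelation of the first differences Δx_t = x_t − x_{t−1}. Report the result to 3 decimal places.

First differences Δx: -1, 3, -7, 0, 4, 9, -8, 1, 3, 4
Mean of differences = 0.8000
Numerator Σ(Δx_t−Δx̄)(Δx_{t+1}−Δx̄) = -57.6400
Denominator Σ(Δx_t−Δx̄)² = 239.6000
r_1(Δx) = -57.6400 / 239.6000 = -0.241

-0.241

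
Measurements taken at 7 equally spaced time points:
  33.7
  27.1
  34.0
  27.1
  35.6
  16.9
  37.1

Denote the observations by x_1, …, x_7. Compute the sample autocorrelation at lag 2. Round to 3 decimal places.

Mean x̄ = (33.7 + 27.1 + 34.0 + 27.1 + 35.6 + 16.9 + 37.1)/7 = 30.2143
Numerator Σ_{t=1}^{5}(x_t−x̄)(x_{t+2}−x̄) = 121.8324
Denominator Σ(x_t−x̄)² = 299.5686
r_2 = 121.8324 / 299.5686 = 0.407

0.407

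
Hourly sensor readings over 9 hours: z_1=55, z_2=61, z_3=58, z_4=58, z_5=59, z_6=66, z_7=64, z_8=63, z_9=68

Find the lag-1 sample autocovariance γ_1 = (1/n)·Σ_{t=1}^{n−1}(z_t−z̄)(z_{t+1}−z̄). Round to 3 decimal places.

4.358

Mean z̄ = (55 + 61 + 58 + 58 + 59 + 66 + 64 + 63 + 68)/9 = 61.3333
Σ_{t=1}^{8}(z_t−z̄)(z_{t+1}−z̄) = 39.2222
γ_1 = 39.2222 / 9 = 4.358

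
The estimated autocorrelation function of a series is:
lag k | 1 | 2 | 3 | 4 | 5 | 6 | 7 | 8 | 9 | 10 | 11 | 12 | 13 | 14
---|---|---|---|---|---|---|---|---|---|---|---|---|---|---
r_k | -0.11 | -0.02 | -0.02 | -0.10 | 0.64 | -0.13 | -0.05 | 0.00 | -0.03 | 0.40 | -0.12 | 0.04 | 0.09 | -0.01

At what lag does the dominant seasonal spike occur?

The largest autocorrelation is r_5 = 0.64, with a weaker echo at lag 10 (0.40); the remaining lags stay at or below 0.09.
The dominant spike at lag 5 indicates a seasonal period of 5.

5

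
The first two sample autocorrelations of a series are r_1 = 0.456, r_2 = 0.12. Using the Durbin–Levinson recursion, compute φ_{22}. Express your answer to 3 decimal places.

φ_{22} = (r_2 − r_1²) / (1 − r_1²)
r_1² = (0.456)² = 0.207936
Numerator = 0.12 − 0.2079 = -0.0879; denominator = 1 − 0.2079 = 0.7921
φ_{22} = -0.0879 / 0.7921 = -0.111

-0.111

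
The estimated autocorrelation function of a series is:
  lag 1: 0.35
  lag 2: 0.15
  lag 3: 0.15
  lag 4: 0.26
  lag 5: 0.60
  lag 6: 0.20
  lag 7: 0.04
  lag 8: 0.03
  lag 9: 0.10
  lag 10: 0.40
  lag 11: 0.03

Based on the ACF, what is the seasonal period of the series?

The largest autocorrelation is r_5 = 0.60, with a weaker echo at lag 10 (0.40); the remaining lags stay at or below 0.35. The elevated value at lag 1 (0.35), dropping to 0.15 at lag 2, reflects decaying short-term dependence rather than seasonality.
The dominant spike at lag 5 indicates a seasonal period of 5.

5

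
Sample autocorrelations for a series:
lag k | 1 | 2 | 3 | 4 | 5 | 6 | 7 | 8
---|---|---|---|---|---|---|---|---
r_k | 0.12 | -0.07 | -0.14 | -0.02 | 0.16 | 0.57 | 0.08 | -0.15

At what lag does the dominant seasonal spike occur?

6

The largest autocorrelation is r_6 = 0.57; the remaining lags stay at or below 0.16.
The dominant spike at lag 6 indicates a seasonal period of 6.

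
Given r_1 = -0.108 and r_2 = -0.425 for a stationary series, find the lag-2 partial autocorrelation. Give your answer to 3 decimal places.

-0.442

φ_{22} = (r_2 − r_1²) / (1 − r_1²)
r_1² = (-0.108)² = 0.011664
Numerator = -0.425 − 0.0117 = -0.4367; denominator = 1 − 0.0117 = 0.9883
φ_{22} = -0.4367 / 0.9883 = -0.442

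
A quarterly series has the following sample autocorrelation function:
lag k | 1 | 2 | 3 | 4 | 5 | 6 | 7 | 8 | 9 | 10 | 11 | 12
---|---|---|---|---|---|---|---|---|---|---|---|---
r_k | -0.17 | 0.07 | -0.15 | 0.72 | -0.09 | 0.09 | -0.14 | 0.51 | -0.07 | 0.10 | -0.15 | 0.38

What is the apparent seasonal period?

The largest autocorrelation is r_4 = 0.72, with weaker echoes at lags 8 (0.51) and 12 (0.38); the remaining lags stay at or below 0.10.
The dominant spike at lag 4 indicates a seasonal period of 4.

4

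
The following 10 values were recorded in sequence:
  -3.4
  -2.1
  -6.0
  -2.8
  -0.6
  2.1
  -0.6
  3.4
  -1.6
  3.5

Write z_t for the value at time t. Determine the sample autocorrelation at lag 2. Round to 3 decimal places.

Mean z̄ = (-3.4 − 2.1 − 6.0 − 2.8 − 0.6 + 2.1 − 0.6 + 3.4 − 1.6 + 3.5)/10 = -0.8100
Numerator Σ_{t=1}^{8}(z_t−z̄)(z_{t+2}−z̄) = 39.4028
Denominator Σ(z_t−z̄)² = 84.7490
r_2 = 39.4028 / 84.7490 = 0.465

0.465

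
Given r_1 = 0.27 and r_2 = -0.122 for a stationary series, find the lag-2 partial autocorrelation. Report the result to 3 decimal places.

-0.210

φ_{22} = (r_2 − r_1²) / (1 − r_1²)
r_1² = (0.27)² = 0.0729
Numerator = -0.122 − 0.0729 = -0.1949; denominator = 1 − 0.0729 = 0.9271
φ_{22} = -0.1949 / 0.9271 = -0.210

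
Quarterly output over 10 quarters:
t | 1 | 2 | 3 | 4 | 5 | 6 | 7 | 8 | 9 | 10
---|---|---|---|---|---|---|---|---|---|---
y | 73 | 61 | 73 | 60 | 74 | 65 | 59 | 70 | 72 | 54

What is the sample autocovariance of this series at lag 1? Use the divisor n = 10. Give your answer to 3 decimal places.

-23.761

Mean ȳ = (73 + 61 + 73 + 60 + 74 + 65 + 59 + 70 + 72 + 54)/10 = 66.1000
Σ_{t=1}^{9}(y_t−ȳ)(y_{t+1}−ȳ) = -237.6100
γ_1 = -237.6100 / 10 = -23.761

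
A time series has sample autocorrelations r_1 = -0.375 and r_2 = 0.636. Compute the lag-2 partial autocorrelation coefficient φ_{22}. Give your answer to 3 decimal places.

φ_{22} = (r_2 − r_1²) / (1 − r_1²)
r_1² = (-0.375)² = 0.140625
Numerator = 0.636 − 0.1406 = 0.4954; denominator = 1 − 0.1406 = 0.8594
φ_{22} = 0.4954 / 0.8594 = 0.576

0.576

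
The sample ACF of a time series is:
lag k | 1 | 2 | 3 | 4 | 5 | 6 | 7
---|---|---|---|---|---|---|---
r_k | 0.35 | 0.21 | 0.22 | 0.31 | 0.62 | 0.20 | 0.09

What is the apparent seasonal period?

The largest autocorrelation is r_5 = 0.62; the remaining lags stay at or below 0.35. The elevated value at lag 1 (0.35), dropping to 0.21 at lag 2, reflects decaying short-term dependence rather than seasonality.
The dominant spike at lag 5 indicates a seasonal period of 5.

5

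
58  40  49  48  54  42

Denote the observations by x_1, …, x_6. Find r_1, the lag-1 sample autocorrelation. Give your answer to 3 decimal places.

Mean x̄ = (58 + 40 + 49 + 48 + 54 + 42)/6 = 48.5000
Deviations from mean: 9.5000, -8.5000, 0.5000, -0.5000, 5.5000, -6.5000
Σ(x_t−x̄)(x_{t+1}−x̄) = (-80.7500) + (-4.2500) + (-0.2500) + (-2.7500) + (-35.7500) = -123.7500
Denominator Σ(x_t−x̄)² = 235.5000
r_1 = -123.7500 / 235.5000 = -0.525

-0.525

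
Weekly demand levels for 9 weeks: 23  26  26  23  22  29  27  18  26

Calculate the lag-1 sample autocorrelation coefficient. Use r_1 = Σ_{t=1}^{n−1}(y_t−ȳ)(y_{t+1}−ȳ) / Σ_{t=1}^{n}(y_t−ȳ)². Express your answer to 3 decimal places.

-0.285

Mean ȳ = (23 + 26 + 26 + 23 + 22 + 29 + 27 + 18 + 26)/9 = 24.4444
Numerator Σ_{t=1}^{8}(y_t−ȳ)(y_{t+1}−ȳ) = -24.5309
Denominator Σ(y_t−ȳ)² = 86.2222
r_1 = -24.5309 / 86.2222 = -0.285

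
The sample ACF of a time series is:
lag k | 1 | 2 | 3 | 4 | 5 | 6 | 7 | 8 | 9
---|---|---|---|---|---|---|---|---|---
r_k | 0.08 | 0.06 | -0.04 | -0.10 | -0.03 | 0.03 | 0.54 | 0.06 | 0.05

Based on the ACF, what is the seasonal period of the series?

The largest autocorrelation is r_7 = 0.54; the remaining lags stay at or below 0.08.
The dominant spike at lag 7 indicates a seasonal period of 7.

7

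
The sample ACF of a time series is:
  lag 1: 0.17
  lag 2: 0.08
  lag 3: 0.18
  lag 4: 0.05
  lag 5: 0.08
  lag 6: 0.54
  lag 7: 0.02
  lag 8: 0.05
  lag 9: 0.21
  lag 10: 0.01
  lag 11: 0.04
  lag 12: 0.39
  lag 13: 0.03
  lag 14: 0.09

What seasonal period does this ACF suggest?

6

The largest autocorrelation is r_6 = 0.54, with a weaker echo at lag 12 (0.39); the remaining lags stay at or below 0.21.
The dominant spike at lag 6 indicates a seasonal period of 6.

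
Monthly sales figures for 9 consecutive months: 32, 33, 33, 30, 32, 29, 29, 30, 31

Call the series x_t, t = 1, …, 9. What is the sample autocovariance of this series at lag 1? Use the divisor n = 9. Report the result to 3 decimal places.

Mean x̄ = (32 + 33 + 33 + 30 + 32 + 29 + 29 + 30 + 31)/9 = 31.0000
Σ_{t=1}^{8}(x_t−x̄)(x_{t+1}−x̄) = 7.0000
γ_1 = 7.0000 / 9 = 0.778

0.778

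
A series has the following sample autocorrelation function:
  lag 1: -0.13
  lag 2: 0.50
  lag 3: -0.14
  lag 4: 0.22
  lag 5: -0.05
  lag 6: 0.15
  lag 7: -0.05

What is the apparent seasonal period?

The largest autocorrelation is r_2 = 0.50, with weaker echoes at lags 4 (0.22) and 6 (0.15); the remaining lags stay at or below -0.05.
The dominant spike at lag 2 indicates a seasonal period of 2.

2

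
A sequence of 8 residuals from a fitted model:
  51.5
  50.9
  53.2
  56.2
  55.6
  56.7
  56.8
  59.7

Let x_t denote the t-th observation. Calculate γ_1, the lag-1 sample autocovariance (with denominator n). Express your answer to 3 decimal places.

4.109

Mean x̄ = (51.5 + 50.9 + 53.2 + 56.2 + 55.6 + 56.7 + 56.8 + 59.7)/8 = 55.0750
Deviations: -3.5750, -4.1750, -1.8750, 1.1250, 0.5250, 1.6250, 1.7250, 4.6250
Σ_{t=1}^{7}(x_t−x̄)(x_{t+1}−x̄) = 32.8694
γ_1 = 32.8694 / 8 = 4.109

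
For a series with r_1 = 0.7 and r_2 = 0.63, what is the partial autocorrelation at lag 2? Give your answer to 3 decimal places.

0.275

φ_{22} = (r_2 − r_1²) / (1 − r_1²)
r_1² = (0.7)² = 0.49
Numerator = 0.63 − 0.4900 = 0.1400; denominator = 1 − 0.4900 = 0.5100
φ_{22} = 0.1400 / 0.5100 = 0.275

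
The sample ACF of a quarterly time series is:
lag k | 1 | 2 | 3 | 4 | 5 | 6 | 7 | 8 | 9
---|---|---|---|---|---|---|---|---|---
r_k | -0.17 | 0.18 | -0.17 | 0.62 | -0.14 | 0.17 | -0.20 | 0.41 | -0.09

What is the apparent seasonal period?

4

The largest autocorrelation is r_4 = 0.62, with a weaker echo at lag 8 (0.41); the remaining lags stay at or below 0.18.
The dominant spike at lag 4 indicates a seasonal period of 4.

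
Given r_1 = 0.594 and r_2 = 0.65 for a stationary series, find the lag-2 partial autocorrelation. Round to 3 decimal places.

φ_{22} = (r_2 − r_1²) / (1 − r_1²)
r_1² = (0.594)² = 0.352836
Numerator = 0.65 − 0.3528 = 0.2972; denominator = 1 − 0.3528 = 0.6472
φ_{22} = 0.2972 / 0.6472 = 0.459

0.459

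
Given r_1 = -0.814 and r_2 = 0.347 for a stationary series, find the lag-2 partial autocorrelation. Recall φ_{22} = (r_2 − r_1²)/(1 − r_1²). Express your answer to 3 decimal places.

φ_{22} = (r_2 − r_1²) / (1 − r_1²)
r_1² = (-0.814)² = 0.662596
Numerator = 0.347 − 0.6626 = -0.3156; denominator = 1 − 0.6626 = 0.3374
φ_{22} = -0.3156 / 0.3374 = -0.935

-0.935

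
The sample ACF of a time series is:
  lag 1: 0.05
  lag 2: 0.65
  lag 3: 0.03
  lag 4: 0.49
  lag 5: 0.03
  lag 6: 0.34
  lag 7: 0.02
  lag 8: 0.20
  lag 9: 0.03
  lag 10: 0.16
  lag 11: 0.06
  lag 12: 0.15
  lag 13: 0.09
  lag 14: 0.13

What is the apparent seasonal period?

The largest autocorrelation is r_2 = 0.65, with weaker echoes at lags 4 (0.49), 6 (0.34), 8 (0.20), 10 (0.16) and 12 (0.15); the remaining lags stay at or below 0.13.
The dominant spike at lag 2 indicates a seasonal period of 2.

2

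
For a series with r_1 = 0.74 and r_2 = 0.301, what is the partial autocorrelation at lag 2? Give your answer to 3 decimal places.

φ_{22} = (r_2 − r_1²) / (1 − r_1²)
r_1² = (0.74)² = 0.5476
Numerator = 0.301 − 0.5476 = -0.2466; denominator = 1 − 0.5476 = 0.4524
φ_{22} = -0.2466 / 0.4524 = -0.545

-0.545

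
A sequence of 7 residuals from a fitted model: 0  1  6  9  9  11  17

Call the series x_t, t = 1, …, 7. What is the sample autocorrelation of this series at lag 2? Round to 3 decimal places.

0.090

Mean x̄ = (0 + 1 + 6 + 9 + 9 + 11 + 17)/7 = 7.5714
Deviations from mean: -7.5714, -6.5714, -1.5714, 1.4286, 1.4286, 3.4286, 9.4286
Numerator Σ_{t=1}^{5}(x_t−x̄)(x_{t+2}−x̄) = 18.6327
Denominator Σ(x_t−x̄)² = 207.7143
r_2 = 18.6327 / 207.7143 = 0.090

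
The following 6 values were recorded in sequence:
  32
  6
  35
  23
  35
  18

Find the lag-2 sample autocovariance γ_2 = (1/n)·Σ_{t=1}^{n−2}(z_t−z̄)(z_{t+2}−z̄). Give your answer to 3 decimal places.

37.213

Mean z̄ = (32 + 6 + 35 + 23 + 35 + 18)/6 = 24.8333
Σ_{t=1}^{4}(z_t−z̄)(z_{t+2}−z̄) = 223.2778
γ_2 = 223.2778 / 6 = 37.213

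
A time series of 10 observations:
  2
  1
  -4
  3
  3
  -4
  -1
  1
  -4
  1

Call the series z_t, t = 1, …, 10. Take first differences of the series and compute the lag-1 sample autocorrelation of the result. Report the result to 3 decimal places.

First differences Δz: -1, -5, 7, 0, -7, 3, 2, -5, 5
Mean of differences = -0.1111
Numerator Σ(Δz_t−Δz̄)(Δz_{t+1}−Δz̄) = -80.5679
Denominator Σ(Δz_t−Δz̄)² = 186.8889
r_1(Δz) = -80.5679 / 186.8889 = -0.431

-0.431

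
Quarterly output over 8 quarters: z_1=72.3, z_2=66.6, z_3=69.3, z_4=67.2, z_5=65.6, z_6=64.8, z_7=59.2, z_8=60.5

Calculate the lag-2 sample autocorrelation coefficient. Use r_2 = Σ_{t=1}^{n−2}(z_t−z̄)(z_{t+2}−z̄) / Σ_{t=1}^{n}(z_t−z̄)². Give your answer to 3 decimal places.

Mean z̄ = (72.3 + 66.6 + 69.3 + 67.2 + 65.6 + 64.8 + 59.2 + 60.5)/8 = 65.6875
Deviations from mean: 6.6125, 0.9125, 3.6125, 1.5125, -0.0875, -0.8875, -6.4875, -5.1875
Σ(z_t−z̄)(z_{t+2}−z̄) = (23.8877) + (1.3802) + (-0.3161) + (-1.3423) + (0.5677) + (4.6039) = 28.7809
Denominator Σ(z_t−z̄)² = 129.6888
r_2 = 28.7809 / 129.6888 = 0.222

0.222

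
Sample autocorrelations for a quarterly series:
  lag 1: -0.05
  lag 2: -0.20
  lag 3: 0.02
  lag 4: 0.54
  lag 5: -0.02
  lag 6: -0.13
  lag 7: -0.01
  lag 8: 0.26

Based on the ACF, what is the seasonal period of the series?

4

The largest autocorrelation is r_4 = 0.54, with a weaker echo at lag 8 (0.26); the remaining lags stay at or below 0.02.
The dominant spike at lag 4 indicates a seasonal period of 4.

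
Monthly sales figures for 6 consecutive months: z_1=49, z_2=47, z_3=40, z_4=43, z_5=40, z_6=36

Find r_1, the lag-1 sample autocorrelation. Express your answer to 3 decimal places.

0.270

Mean z̄ = (49 + 47 + 40 + 43 + 40 + 36)/6 = 42.5000
Numerator Σ_{t=1}^{5}(z_t−z̄)(z_{t+1}−z̄) = 31.7500
Denominator Σ(z_t−z̄)² = 117.5000
r_1 = 31.7500 / 117.5000 = 0.270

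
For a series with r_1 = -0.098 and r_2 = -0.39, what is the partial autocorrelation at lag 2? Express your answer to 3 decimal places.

φ_{22} = (r_2 − r_1²) / (1 − r_1²)
r_1² = (-0.098)² = 0.009604
Numerator = -0.39 − 0.0096 = -0.3996; denominator = 1 − 0.0096 = 0.9904
φ_{22} = -0.3996 / 0.9904 = -0.403

-0.403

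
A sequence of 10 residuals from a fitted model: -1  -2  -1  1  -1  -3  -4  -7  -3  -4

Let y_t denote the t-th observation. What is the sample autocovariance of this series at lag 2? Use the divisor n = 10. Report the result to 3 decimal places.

1.200

Mean ȳ = (-1 − 2 − 1 + 1 − 1 − 3 − 4 − 7 − 3 − 4)/10 = -2.5000
Σ_{t=1}^{8}(y_t−ȳ)(y_{t+2}−ȳ) = 12.0000
γ_2 = 12.0000 / 10 = 1.200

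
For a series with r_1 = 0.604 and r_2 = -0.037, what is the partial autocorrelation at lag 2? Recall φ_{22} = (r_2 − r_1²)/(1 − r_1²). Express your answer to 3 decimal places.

-0.633

φ_{22} = (r_2 − r_1²) / (1 − r_1²)
r_1² = (0.604)² = 0.364816
Numerator = -0.037 − 0.3648 = -0.4018; denominator = 1 − 0.3648 = 0.6352
φ_{22} = -0.4018 / 0.6352 = -0.633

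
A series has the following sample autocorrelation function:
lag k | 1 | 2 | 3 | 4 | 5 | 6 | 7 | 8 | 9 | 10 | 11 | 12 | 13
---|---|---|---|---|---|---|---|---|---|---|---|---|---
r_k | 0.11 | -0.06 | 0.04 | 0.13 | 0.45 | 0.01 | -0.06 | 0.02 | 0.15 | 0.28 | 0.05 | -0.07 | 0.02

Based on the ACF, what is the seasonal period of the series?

The largest autocorrelation is r_5 = 0.45, with a weaker echo at lag 10 (0.28); the remaining lags stay at or below 0.15.
The dominant spike at lag 5 indicates a seasonal period of 5.

5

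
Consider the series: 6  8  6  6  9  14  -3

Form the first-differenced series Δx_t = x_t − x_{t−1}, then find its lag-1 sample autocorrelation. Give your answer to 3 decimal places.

-0.212

First differences Δx: 2, -2, 0, 3, 5, -17
Mean of differences = -1.5000
Numerator Σ(Δx_t−Δx̄)(Δx_{t+1}−Δx̄) = -67.2500
Denominator Σ(Δx_t−Δx̄)² = 317.5000
r_1(Δx) = -67.2500 / 317.5000 = -0.212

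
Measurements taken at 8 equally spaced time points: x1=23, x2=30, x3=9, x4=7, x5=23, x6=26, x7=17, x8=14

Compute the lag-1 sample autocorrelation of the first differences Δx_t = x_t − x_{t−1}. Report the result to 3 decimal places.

-0.128

First differences Δx: 7, -21, -2, 16, 3, -9, -3
Mean of differences = -1.2857
Numerator Σ(Δx_t−Δx̄)(Δx_{t+1}−Δx̄) = -107.3673
Denominator Σ(Δx_t−Δx̄)² = 837.4286
r_1(Δx) = -107.3673 / 837.4286 = -0.128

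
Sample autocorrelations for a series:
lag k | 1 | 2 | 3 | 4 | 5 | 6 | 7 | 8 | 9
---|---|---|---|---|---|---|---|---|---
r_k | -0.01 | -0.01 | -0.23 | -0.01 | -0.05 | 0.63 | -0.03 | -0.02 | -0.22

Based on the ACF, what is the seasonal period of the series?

6

The largest autocorrelation is r_6 = 0.63; the remaining lags stay at or below -0.01.
The dominant spike at lag 6 indicates a seasonal period of 6.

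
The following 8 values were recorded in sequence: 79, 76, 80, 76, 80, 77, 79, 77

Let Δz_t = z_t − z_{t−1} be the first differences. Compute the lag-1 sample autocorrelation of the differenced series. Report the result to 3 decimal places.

-0.888

First differences Δz: -3, 4, -4, 4, -3, 2, -2
Mean of differences = -0.2857
Numerator Σ(Δz_t−Δz̄)(Δz_{t+1}−Δz̄) = -65.2245
Denominator Σ(Δz_t−Δz̄)² = 73.4286
r_1(Δz) = -65.2245 / 73.4286 = -0.888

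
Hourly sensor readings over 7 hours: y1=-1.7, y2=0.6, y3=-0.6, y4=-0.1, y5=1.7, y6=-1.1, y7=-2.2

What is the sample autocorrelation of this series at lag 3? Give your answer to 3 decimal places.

0.120

Mean ȳ = (-1.7 + 0.6 − 0.6 − 0.1 + 1.7 − 1.1 − 2.2)/7 = -0.4857
Deviations from mean: -1.2143, 1.0857, -0.1143, 0.3857, 2.1857, -0.6143, -1.7143
Σ(y_t−ȳ)(y_{t+3}−ȳ) = (-0.4684) + (2.3731) + (0.0702) + (-0.6612) = 1.3137
Denominator Σ(y_t−ȳ)² = 10.9086
r_3 = 1.3137 / 10.9086 = 0.120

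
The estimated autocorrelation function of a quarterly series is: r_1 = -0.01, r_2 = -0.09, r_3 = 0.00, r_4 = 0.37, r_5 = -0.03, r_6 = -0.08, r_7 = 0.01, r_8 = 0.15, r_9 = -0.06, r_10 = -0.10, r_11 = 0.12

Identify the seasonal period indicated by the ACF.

The largest autocorrelation is r_4 = 0.37, with a weaker echo at lag 8 (0.15); the remaining lags stay at or below 0.12.
The dominant spike at lag 4 indicates a seasonal period of 4.

4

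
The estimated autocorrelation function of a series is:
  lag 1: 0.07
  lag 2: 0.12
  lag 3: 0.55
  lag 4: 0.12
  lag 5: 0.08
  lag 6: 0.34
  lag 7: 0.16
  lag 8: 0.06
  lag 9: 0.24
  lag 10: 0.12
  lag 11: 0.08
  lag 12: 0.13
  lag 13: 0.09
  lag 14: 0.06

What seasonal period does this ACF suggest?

The largest autocorrelation is r_3 = 0.55, with weaker echoes at lags 6 (0.34) and 9 (0.24); the remaining lags stay at or below 0.16.
The dominant spike at lag 3 indicates a seasonal period of 3.

3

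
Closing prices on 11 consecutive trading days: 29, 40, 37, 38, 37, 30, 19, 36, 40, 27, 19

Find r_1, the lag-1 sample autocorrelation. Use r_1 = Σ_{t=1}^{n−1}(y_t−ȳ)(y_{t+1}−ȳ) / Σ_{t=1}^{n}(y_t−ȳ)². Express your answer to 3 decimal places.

0.160

Mean ȳ = (29 + 40 + 37 + 38 + 37 + 30 + 19 + 36 + 40 + 27 + 19)/11 = 32.0000
Numerator Σ_{t=1}^{10}(y_t−ȳ)(y_{t+1}−ȳ) = 97.0000
Denominator Σ(y_t−ȳ)² = 606.0000
r_1 = 97.0000 / 606.0000 = 0.160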